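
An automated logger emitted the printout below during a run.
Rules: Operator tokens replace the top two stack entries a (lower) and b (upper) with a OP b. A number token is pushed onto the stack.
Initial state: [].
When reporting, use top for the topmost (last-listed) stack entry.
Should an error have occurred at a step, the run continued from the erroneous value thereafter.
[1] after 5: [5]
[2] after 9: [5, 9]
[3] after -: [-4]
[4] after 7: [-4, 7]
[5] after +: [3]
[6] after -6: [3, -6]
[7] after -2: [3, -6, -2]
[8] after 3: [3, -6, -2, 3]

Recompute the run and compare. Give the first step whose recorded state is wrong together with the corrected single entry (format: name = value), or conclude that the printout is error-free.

no error

1. push 5: top = 5 (consistent with the printout)
2. push 9: top = 9 (matches)
3. 5 - 9 = -4 (in agreement)
4. push 7: top = 7 (consistent with the printout)
5. -4 + 7 = 3 (confirmed correct)
6. push -6: top = -6 (in agreement)
7. push -2: top = -2 (matches)
8. push 3: top = 3 (exactly as logged)
The whole run recomputes cleanly — no discrepancies.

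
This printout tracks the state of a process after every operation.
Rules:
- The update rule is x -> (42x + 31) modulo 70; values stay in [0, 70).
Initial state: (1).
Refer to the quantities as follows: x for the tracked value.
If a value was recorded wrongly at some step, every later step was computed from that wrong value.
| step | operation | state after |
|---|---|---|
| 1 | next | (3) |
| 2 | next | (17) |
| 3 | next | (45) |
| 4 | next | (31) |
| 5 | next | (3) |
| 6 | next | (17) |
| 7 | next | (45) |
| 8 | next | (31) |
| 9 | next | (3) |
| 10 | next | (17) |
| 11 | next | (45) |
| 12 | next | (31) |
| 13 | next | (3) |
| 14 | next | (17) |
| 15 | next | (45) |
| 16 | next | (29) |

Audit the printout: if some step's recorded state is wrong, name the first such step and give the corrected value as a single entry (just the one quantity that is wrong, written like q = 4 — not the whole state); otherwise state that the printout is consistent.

Recomputing the run from the initial state:
step 1: x = 3
step 2: x = 17
step 3: x = 45
step 4: x = 31
step 5: x = 3
step 6: x = 17
step 7: x = 45
step 8: x = 31
step 9: x = 3
step 10: x = 17
step 11: x = 45
step 12: x = 31
step 13: x = 3
step 14: x = 17
step 15: x = 45
step 16: x = 31
The first disagreement with the printout is at step 16, where the value should be x = 31.

step 16, x = 31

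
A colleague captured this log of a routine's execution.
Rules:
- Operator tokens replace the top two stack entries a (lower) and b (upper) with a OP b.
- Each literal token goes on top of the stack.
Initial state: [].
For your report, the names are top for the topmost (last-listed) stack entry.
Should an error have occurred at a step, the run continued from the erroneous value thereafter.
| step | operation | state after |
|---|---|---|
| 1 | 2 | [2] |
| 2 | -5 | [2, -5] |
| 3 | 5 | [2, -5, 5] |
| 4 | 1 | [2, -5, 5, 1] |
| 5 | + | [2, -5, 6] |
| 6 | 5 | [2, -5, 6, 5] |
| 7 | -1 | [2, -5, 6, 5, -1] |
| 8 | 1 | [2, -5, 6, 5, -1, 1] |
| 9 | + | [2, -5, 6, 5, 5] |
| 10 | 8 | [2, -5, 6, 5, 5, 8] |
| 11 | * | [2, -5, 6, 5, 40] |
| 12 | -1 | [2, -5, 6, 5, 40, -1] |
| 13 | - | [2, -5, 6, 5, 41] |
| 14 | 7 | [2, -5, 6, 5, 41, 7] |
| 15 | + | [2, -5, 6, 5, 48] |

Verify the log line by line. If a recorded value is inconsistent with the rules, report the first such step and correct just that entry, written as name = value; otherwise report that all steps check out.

Recomputing the run from the initial state:
step 1: [2]
step 2: [2, -5]
step 3: [2, -5, 5]
step 4: [2, -5, 5, 1]
step 5: [2, -5, 6]
step 6: [2, -5, 6, 5]
step 7: [2, -5, 6, 5, -1]
step 8: [2, -5, 6, 5, -1, 1]
step 9: [2, -5, 6, 5, 0]
step 10: [2, -5, 6, 5, 0, 8]
step 11: [2, -5, 6, 5, 0]
step 12: [2, -5, 6, 5, 0, -1]
step 13: [2, -5, 6, 5, 1]
step 14: [2, -5, 6, 5, 1, 7]
step 15: [2, -5, 6, 5, 8]
The first disagreement with the log is at step 9, where the value should be top = 0.

step 9, top = 0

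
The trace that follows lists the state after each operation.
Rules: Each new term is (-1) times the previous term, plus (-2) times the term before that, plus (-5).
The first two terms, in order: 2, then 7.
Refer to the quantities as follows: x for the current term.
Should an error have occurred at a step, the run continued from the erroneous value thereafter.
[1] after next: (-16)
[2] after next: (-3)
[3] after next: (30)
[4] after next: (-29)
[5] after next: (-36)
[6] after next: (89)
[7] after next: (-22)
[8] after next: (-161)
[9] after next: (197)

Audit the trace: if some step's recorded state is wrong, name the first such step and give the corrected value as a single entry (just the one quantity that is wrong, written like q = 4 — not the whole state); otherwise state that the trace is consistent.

1. x = -1*(7) + (-2)*(2) + (-5) = -16 (same as recorded)
2. x = -1*(-16) + (-2)*(7) + (-5) = -3 (verified)
3. x = -1*(-3) + (-2)*(-16) + (-5) = 30 (in agreement)
4. x = -1*(30) + (-2)*(-3) + (-5) = -29 (verified)
5. x = -1*(-29) + (-2)*(30) + (-5) = -36 (same as recorded)
6. x = -1*(-36) + (-2)*(-29) + (-5) = 89 (no discrepancy)
7. x = -1*(89) + (-2)*(-36) + (-5) = -22 (verified)
8. x = -1*(-22) + (-2)*(89) + (-5) = -161 (checks out)
9. x = -1*(-161) + (-2)*(-22) + (-5) = 200 (the recorded entry deviates here)
The earliest wrong entry is at step 9: it should read x = 200.

step 9, x = 200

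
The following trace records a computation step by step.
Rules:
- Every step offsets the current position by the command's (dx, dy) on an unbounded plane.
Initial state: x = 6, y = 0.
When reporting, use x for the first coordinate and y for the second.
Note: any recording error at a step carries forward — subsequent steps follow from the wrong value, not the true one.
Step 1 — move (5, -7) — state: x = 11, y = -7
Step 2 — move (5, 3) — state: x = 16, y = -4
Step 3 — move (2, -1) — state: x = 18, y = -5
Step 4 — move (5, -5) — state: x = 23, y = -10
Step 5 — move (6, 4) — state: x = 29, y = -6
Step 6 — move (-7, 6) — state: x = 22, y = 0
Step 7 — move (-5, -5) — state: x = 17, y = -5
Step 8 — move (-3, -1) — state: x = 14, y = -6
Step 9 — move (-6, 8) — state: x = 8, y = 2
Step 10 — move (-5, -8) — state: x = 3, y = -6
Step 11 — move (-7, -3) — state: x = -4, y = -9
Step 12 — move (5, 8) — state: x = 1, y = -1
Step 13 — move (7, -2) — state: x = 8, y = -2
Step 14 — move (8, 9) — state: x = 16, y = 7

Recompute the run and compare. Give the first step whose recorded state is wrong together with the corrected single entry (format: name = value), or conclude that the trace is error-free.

Step 1: x = 6 + (5) = 11, y = 0 + (-7) = -7 — no discrepancy.
Step 2: x = 11 + (5) = 16, y = -7 + (3) = -4 — agrees with the trace.
Step 3: x = 16 + (2) = 18, y = -4 + (-1) = -5 — exactly as logged.
Step 4: x = 18 + (5) = 23, y = -5 + (-5) = -10 — matches.
Step 5: x = 23 + (6) = 29, y = -10 + (4) = -6 — checks out.
Step 6: x = 29 + (-7) = 22, y = -6 + (6) = 0 — same as recorded.
Step 7: x = 22 + (-5) = 17, y = 0 + (-5) = -5 — exactly as logged.
Step 8: x = 17 + (-3) = 14, y = -5 + (-1) = -6 — consistent with the trace.
Step 9: x = 14 + (-6) = 8, y = -6 + (8) = 2 — same as recorded.
Step 10: x = 8 + (-5) = 3, y = 2 + (-8) = -6 — matches.
Step 11: x = 3 + (-7) = -4, y = -6 + (-3) = -9 — consistent with the trace.
Step 12: x = -4 + (5) = 1, y = -9 + (8) = -1 — confirmed correct.
Step 13: x = 1 + (7) = 8, y = -1 + (-2) = -3 — the entry is off here.
Conclusion: step 13 carries the first error; the entry should be y = -3.

step 13, y = -3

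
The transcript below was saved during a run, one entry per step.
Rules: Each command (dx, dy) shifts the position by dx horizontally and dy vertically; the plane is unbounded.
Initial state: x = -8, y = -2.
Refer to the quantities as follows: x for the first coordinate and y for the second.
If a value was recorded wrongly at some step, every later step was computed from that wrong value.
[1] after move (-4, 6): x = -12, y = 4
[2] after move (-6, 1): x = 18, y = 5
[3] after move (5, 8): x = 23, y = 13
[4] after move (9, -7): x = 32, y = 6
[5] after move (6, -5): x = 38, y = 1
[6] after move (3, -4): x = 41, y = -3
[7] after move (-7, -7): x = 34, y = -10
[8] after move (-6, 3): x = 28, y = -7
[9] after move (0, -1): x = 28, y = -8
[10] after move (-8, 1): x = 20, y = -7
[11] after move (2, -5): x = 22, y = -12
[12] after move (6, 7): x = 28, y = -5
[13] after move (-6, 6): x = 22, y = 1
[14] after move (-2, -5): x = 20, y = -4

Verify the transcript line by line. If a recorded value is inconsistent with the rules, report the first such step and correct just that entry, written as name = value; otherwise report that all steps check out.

Recomputing the run from the initial state:
step 1: x = -12, y = 4
step 2: x = -18, y = 5
step 3: x = -13, y = 13
step 4: x = -4, y = 6
step 5: x = 2, y = 1
step 6: x = 5, y = -3
step 7: x = -2, y = -10
step 8: x = -8, y = -7
step 9: x = -8, y = -8
step 10: x = -16, y = -7
step 11: x = -14, y = -12
step 12: x = -8, y = -5
step 13: x = -14, y = 1
step 14: x = -16, y = -4
The first disagreement with the transcript is at step 2, where the value should be x = -18.

step 2, x = -18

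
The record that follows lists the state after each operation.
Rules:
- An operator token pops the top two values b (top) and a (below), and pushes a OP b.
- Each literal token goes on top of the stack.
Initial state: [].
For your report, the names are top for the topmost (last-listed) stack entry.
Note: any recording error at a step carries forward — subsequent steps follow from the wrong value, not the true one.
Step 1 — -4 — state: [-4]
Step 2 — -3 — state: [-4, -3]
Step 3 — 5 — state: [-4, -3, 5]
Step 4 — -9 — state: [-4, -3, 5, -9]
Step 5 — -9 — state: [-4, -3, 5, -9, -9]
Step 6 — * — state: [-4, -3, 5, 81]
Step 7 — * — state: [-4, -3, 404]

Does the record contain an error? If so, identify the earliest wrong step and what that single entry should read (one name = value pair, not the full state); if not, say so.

step 7, top = 405

1. push -4: top = -4 (consistent with the record)
2. push -3: top = -3 (verified)
3. push 5: top = 5 (agrees with the record)
4. push -9: top = -9 (in agreement)
5. push -9: top = -9 (no discrepancy)
6. -9 * -9 = 81 (checks out)
7. 5 * 81 = 405 (the record disagrees here)
First deviation found at step 7; the corrected entry is top = 405.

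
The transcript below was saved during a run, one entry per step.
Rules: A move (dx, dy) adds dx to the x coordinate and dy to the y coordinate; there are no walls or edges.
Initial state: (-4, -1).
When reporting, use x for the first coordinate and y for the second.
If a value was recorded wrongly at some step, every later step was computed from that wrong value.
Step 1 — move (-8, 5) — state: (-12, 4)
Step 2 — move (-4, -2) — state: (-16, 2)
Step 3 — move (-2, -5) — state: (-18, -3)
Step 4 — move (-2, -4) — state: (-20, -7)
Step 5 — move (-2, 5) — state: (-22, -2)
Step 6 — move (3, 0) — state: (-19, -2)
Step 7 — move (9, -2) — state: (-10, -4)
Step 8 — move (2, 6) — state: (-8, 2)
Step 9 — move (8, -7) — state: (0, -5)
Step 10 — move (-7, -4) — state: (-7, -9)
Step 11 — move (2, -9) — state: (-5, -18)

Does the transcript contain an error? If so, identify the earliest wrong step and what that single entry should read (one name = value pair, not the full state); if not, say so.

Recomputing the run from the initial state:
step 1: x = -12, y = 4
step 2: x = -16, y = 2
step 3: x = -18, y = -3
step 4: x = -20, y = -7
step 5: x = -22, y = -2
step 6: x = -19, y = -2
step 7: x = -10, y = -4
step 8: x = -8, y = 2
step 9: x = 0, y = -5
step 10: x = -7, y = -9
step 11: x = -5, y = -18
This matches the transcript at every step.

no error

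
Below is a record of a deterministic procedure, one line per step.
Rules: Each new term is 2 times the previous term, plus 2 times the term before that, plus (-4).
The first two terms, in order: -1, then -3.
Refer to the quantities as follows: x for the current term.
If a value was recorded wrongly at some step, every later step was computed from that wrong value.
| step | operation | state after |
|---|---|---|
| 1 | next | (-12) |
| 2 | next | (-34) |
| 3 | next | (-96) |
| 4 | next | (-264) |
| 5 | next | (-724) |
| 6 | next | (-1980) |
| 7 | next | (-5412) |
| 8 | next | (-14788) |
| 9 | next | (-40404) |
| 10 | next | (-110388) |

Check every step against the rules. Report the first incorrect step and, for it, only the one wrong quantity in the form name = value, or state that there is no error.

no error

Recomputing the run from the initial state:
step 1: x = -12
step 2: x = -34
step 3: x = -96
step 4: x = -264
step 5: x = -724
step 6: x = -1980
step 7: x = -5412
step 8: x = -14788
step 9: x = -40404
step 10: x = -110388
This matches the record at every step.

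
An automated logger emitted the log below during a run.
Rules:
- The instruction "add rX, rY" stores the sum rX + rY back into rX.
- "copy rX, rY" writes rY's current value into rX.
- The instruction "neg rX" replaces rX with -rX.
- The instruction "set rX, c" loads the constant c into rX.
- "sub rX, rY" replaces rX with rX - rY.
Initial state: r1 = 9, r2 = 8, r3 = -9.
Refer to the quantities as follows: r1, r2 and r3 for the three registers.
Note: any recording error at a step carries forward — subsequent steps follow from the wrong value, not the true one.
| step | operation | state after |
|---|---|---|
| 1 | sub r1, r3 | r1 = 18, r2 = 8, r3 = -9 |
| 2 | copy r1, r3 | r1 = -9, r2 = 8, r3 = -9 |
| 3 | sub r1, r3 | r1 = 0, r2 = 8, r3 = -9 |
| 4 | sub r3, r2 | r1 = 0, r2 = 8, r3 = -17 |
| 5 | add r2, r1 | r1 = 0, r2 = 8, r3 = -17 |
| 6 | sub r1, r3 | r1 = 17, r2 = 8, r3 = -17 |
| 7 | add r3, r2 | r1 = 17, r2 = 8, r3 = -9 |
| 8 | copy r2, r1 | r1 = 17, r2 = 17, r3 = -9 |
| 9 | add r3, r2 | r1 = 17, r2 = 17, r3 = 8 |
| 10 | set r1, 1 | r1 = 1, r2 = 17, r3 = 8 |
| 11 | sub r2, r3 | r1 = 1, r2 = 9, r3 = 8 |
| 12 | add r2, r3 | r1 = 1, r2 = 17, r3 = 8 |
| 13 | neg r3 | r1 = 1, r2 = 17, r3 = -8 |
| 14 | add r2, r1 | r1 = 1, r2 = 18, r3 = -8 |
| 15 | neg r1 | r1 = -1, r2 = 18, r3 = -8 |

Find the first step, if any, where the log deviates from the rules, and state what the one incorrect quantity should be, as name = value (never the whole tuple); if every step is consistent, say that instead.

no error

step 1: r1 = 9 - -9 = 18 -> exactly as logged
step 2: r1 = -9 -> matches
step 3: r1 = -9 - -9 = 0 -> agrees with the log
step 4: r3 = -9 - 8 = -17 -> agrees with the log
step 5: r2 = 8 + 0 = 8 -> same as recorded
step 6: r1 = 0 - -17 = 17 -> verified
step 7: r3 = -17 + 8 = -9 -> matches
step 8: r2 = 17 -> in agreement
step 9: r3 = -9 + 17 = 8 -> matches
step 10: r1 = 1 -> in agreement
step 11: r2 = 17 - 8 = 9 -> no discrepancy
step 12: r2 = 9 + 8 = 17 -> consistent with the log
step 13: r3 = -(8) = -8 -> verified
step 14: r2 = 17 + 1 = 18 -> same as recorded
step 15: r1 = -(1) = -1 -> in agreement
The recomputation confirms every line.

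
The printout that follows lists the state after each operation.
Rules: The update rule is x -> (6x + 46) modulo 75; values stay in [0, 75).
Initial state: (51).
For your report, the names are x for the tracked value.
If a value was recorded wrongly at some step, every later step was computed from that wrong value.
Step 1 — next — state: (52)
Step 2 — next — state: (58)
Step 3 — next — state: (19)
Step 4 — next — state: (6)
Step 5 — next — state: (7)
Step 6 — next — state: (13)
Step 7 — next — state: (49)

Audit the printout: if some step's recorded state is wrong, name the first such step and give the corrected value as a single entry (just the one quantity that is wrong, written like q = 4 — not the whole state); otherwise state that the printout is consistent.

Recomputing the run from the initial state:
step 1: x = 52
step 2: x = 58
step 3: x = 19
step 4: x = 10
step 5: x = 31
step 6: x = 7
step 7: x = 13
The first disagreement with the printout is at step 4, where the value should be x = 10.

step 4, x = 10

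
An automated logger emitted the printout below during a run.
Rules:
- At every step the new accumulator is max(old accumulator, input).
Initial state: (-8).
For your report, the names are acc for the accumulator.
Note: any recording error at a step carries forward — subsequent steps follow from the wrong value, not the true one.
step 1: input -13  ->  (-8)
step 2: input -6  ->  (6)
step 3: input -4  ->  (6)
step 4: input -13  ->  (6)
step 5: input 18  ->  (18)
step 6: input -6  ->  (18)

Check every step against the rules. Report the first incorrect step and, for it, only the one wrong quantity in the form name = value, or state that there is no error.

Recomputing the run from the initial state:
step 1: acc = -8
step 2: acc = -6
step 3: acc = -4
step 4: acc = -4
step 5: acc = 18
step 6: acc = 18
The first disagreement with the printout is at step 2, where the value should be acc = -6.

step 2, acc = -6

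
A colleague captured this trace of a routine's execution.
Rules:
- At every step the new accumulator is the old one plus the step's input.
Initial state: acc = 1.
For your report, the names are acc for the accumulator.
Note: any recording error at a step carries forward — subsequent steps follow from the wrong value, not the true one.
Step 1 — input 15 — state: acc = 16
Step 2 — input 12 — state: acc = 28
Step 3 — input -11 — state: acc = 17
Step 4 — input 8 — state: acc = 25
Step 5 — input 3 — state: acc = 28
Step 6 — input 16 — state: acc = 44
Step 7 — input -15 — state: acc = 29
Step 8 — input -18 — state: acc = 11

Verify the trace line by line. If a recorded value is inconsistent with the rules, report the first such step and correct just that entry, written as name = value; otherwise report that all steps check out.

Recomputing the run from the initial state:
step 1: acc = 16
step 2: acc = 28
step 3: acc = 17
step 4: acc = 25
step 5: acc = 28
step 6: acc = 44
step 7: acc = 29
step 8: acc = 11
This matches the trace at every step.

no error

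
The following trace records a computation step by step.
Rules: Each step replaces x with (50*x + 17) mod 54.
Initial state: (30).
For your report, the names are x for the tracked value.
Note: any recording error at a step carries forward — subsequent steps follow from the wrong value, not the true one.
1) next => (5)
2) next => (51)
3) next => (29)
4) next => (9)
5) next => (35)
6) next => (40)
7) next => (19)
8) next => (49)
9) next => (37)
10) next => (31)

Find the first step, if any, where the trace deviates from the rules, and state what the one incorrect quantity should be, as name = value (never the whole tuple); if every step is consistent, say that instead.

step 6, x = 39

step 1: x = (50*30 + 17) mod 54 = 5 -> exactly as logged
step 2: x = (50*5 + 17) mod 54 = 51 -> agrees with the trace
step 3: x = (50*51 + 17) mod 54 = 29 -> verified
step 4: x = (50*29 + 17) mod 54 = 9 -> confirmed correct
step 5: x = (50*9 + 17) mod 54 = 35 -> confirmed correct
step 6: x = (50*35 + 17) mod 54 = 39 -> the entry is off here
So the first discrepancy is step 6, where the right value is x = 39.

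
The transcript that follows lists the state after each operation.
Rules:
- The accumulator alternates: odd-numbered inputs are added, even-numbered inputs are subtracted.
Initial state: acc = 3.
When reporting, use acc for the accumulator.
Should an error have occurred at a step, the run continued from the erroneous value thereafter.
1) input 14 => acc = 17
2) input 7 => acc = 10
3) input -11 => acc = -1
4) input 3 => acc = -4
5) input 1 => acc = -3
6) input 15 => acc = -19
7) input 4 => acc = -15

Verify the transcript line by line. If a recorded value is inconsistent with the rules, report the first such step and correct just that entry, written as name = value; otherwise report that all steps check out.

Recomputing the run from the initial state:
step 1: acc = 17
step 2: acc = 10
step 3: acc = -1
step 4: acc = -4
step 5: acc = -3
step 6: acc = -18
step 7: acc = -14
The first disagreement with the transcript is at step 6, where the value should be acc = -18.

step 6, acc = -18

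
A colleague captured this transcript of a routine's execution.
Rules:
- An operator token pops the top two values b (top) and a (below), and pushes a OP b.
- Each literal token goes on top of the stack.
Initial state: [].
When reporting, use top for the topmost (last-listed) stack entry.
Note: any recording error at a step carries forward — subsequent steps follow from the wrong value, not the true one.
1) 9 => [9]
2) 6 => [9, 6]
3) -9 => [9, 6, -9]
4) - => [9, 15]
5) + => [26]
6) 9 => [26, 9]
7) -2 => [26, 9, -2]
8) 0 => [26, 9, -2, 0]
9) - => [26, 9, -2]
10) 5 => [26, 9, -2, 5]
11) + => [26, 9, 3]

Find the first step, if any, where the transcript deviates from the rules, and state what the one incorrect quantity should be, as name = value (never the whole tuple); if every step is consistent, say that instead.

step 5, top = 24

Step 1: push 9: top = 9 — checks out.
Step 2: push 6: top = 6 — confirmed correct.
Step 3: push -9: top = -9 — confirmed correct.
Step 4: 6 - -9 = 15 — checks out.
Step 5: 9 + 15 = 24 — first mismatch against the transcript.
The earliest wrong entry is at step 5: it should read top = 24.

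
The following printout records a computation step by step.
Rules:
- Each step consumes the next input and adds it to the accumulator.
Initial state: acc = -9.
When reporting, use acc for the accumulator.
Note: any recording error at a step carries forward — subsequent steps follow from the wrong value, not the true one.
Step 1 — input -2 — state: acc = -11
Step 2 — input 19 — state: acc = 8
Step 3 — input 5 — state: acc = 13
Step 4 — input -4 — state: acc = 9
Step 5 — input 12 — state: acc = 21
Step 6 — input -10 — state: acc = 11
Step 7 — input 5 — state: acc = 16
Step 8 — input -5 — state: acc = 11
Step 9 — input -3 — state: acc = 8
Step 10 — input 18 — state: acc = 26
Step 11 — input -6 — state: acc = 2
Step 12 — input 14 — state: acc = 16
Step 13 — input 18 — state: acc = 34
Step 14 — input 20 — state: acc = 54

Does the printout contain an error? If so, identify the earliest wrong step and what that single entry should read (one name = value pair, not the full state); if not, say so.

step 11, acc = 20

Recomputing the run from the initial state:
step 1: acc = -11
step 2: acc = 8
step 3: acc = 13
step 4: acc = 9
step 5: acc = 21
step 6: acc = 11
step 7: acc = 16
step 8: acc = 11
step 9: acc = 8
step 10: acc = 26
step 11: acc = 20
step 12: acc = 34
step 13: acc = 52
step 14: acc = 72
The first disagreement with the printout is at step 11, where the value should be acc = 20.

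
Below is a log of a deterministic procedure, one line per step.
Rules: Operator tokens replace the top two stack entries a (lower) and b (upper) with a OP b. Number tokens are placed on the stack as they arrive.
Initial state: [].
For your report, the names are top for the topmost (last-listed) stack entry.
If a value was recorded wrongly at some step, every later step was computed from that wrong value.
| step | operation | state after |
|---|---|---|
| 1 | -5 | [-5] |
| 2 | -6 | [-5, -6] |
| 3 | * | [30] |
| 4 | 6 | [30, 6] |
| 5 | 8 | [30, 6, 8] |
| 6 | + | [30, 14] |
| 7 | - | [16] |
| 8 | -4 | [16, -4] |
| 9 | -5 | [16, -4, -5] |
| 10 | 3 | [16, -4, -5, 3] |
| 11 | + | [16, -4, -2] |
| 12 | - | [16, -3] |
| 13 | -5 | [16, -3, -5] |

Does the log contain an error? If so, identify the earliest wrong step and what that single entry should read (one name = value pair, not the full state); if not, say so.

step 1: push -5: top = -5 -> in agreement
step 2: push -6: top = -6 -> confirmed correct
step 3: -5 * -6 = 30 -> exactly as logged
step 4: push 6: top = 6 -> checks out
step 5: push 8: top = 8 -> verified
step 6: 6 + 8 = 14 -> no discrepancy
step 7: 30 - 14 = 16 -> consistent with the log
step 8: push -4: top = -4 -> in agreement
step 9: push -5: top = -5 -> exactly as logged
step 10: push 3: top = 3 -> in agreement
step 11: -5 + 3 = -2 -> confirmed correct
step 12: -4 - -2 = -2 -> this is not what the log shows
Conclusion: step 12 carries the first error; the entry should be top = -2.

step 12, top = -2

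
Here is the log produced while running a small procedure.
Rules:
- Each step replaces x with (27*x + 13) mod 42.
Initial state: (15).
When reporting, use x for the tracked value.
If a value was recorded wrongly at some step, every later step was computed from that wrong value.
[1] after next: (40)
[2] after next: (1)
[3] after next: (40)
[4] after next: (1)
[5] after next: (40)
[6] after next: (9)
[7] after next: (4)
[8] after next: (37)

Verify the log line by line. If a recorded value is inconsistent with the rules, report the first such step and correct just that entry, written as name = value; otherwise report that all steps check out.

step 6, x = 1

1. x = (27*15 + 13) mod 42 = 40 (in agreement)
2. x = (27*40 + 13) mod 42 = 1 (consistent with the log)
3. x = (27*1 + 13) mod 42 = 40 (checks out)
4. x = (27*40 + 13) mod 42 = 1 (agrees with the log)
5. x = (27*1 + 13) mod 42 = 40 (matches)
6. x = (27*40 + 13) mod 42 = 1 (not what was recorded)
First deviation found at step 6; the corrected entry is x = 1.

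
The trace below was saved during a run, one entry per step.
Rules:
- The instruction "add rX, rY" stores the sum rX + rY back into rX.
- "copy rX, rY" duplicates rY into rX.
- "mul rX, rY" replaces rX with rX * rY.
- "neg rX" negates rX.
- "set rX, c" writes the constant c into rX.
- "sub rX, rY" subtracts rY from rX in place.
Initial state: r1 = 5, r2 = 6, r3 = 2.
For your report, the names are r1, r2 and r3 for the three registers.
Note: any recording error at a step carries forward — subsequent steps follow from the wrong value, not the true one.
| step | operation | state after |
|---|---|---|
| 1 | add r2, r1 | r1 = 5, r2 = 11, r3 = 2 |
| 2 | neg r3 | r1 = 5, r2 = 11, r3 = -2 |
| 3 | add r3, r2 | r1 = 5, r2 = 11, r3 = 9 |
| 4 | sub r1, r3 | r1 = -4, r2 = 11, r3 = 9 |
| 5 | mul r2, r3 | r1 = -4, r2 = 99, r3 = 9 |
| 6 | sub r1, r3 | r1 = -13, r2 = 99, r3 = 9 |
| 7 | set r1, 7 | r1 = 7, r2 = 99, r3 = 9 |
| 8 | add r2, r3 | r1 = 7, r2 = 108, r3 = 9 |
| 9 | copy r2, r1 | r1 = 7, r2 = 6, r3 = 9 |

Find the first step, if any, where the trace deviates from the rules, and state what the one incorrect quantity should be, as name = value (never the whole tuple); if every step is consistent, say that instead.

Step 1: r2 = 6 + 5 = 11 — in agreement.
Step 2: r3 = -(2) = -2 — no discrepancy.
Step 3: r3 = -2 + 11 = 9 — confirmed correct.
Step 4: r1 = 5 - 9 = -4 — no discrepancy.
Step 5: r2 = 11 * 9 = 99 — in agreement.
Step 6: r1 = -4 - 9 = -13 — in agreement.
Step 7: r1 = 7 — no discrepancy.
Step 8: r2 = 99 + 9 = 108 — confirmed correct.
Step 9: r2 = 7 — not what was recorded.
The audit stops at step 9: the recorded entry is wrong and should be r2 = 7.

step 9, r2 = 7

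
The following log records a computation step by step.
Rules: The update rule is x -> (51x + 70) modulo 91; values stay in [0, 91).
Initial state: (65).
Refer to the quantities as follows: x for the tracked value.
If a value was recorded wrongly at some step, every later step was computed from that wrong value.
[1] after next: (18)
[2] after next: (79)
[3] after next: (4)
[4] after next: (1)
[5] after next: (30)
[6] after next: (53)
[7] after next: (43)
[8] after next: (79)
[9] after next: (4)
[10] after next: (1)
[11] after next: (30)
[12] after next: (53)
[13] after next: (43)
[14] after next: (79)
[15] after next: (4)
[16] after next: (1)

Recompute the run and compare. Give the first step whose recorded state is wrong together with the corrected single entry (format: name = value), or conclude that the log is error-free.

step 2, x = 78

Recomputing the run from the initial state:
step 1: x = 18
step 2: x = 78
step 3: x = 44
step 4: x = 39
step 5: x = 57
step 6: x = 65
step 7: x = 18
step 8: x = 78
step 9: x = 44
step 10: x = 39
step 11: x = 57
step 12: x = 65
step 13: x = 18
step 14: x = 78
step 15: x = 44
step 16: x = 39
The first disagreement with the log is at step 2, where the value should be x = 78.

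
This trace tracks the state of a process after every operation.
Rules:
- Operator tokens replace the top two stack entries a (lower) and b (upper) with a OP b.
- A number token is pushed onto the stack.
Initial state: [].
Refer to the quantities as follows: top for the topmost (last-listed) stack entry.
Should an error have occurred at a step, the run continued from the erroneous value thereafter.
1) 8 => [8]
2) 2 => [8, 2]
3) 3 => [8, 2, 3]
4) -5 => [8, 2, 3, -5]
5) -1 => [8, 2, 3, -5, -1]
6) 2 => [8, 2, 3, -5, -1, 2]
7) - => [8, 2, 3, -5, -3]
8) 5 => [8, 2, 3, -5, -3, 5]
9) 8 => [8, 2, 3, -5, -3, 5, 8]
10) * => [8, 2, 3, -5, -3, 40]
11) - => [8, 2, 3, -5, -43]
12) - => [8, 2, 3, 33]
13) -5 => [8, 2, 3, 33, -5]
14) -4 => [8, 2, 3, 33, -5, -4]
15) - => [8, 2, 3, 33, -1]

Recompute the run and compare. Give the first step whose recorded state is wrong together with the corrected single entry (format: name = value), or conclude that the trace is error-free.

Recomputing the run from the initial state:
step 1: [8]
step 2: [8, 2]
step 3: [8, 2, 3]
step 4: [8, 2, 3, -5]
step 5: [8, 2, 3, -5, -1]
step 6: [8, 2, 3, -5, -1, 2]
step 7: [8, 2, 3, -5, -3]
step 8: [8, 2, 3, -5, -3, 5]
step 9: [8, 2, 3, -5, -3, 5, 8]
step 10: [8, 2, 3, -5, -3, 40]
step 11: [8, 2, 3, -5, -43]
step 12: [8, 2, 3, 38]
step 13: [8, 2, 3, 38, -5]
step 14: [8, 2, 3, 38, -5, -4]
step 15: [8, 2, 3, 38, -1]
The first disagreement with the trace is at step 12, where the value should be top = 38.

step 12, top = 38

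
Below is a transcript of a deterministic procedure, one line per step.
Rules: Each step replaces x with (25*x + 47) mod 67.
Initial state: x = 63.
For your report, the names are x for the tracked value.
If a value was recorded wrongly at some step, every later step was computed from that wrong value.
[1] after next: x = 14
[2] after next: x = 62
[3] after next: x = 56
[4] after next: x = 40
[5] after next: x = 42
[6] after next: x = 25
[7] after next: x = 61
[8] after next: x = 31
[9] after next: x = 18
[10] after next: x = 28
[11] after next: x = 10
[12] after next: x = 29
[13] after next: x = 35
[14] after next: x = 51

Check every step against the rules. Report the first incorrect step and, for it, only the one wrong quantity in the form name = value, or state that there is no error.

Step 1: x = (25*63 + 47) mod 67 = 14 — matches.
Step 2: x = (25*14 + 47) mod 67 = 62 — consistent with the transcript.
Step 3: x = (25*62 + 47) mod 67 = 56 — consistent with the transcript.
Step 4: x = (25*56 + 47) mod 67 = 40 — consistent with the transcript.
Step 5: x = (25*40 + 47) mod 67 = 42 — no discrepancy.
Step 6: x = (25*42 + 47) mod 67 = 25 — verified.
Step 7: x = (25*25 + 47) mod 67 = 2 — first mismatch against the transcript.
The audit stops at step 7: the recorded entry is wrong and should be x = 2.

step 7, x = 2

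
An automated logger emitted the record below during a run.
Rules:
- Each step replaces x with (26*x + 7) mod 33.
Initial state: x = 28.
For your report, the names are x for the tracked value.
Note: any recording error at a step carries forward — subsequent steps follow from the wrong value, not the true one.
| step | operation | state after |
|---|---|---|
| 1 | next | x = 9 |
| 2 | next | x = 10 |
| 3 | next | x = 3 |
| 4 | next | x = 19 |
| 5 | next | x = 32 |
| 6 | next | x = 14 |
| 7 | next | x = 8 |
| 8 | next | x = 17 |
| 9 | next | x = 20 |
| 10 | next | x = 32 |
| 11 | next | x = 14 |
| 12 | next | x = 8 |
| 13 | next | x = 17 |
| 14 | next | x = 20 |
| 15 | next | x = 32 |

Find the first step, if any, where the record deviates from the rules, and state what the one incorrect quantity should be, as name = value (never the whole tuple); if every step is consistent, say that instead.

Recomputing the run from the initial state:
step 1: x = 9
step 2: x = 10
step 3: x = 3
step 4: x = 19
step 5: x = 6
step 6: x = 31
step 7: x = 21
step 8: x = 25
step 9: x = 30
step 10: x = 28
step 11: x = 9
step 12: x = 10
step 13: x = 3
step 14: x = 19
step 15: x = 6
The first disagreement with the record is at step 5, where the value should be x = 6.

step 5, x = 6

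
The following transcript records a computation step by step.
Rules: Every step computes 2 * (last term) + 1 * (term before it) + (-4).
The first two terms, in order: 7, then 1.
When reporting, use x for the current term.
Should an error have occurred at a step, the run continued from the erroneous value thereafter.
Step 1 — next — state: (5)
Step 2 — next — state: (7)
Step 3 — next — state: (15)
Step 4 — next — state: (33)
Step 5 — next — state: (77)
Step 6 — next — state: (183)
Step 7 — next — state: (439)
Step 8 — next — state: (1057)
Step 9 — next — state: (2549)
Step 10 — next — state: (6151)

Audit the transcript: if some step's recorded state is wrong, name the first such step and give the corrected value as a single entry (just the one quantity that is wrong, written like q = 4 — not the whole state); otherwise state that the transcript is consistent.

no error

Recomputing the run from the initial state:
step 1: x = 5
step 2: x = 7
step 3: x = 15
step 4: x = 33
step 5: x = 77
step 6: x = 183
step 7: x = 439
step 8: x = 1057
step 9: x = 2549
step 10: x = 6151
This matches the transcript at every step.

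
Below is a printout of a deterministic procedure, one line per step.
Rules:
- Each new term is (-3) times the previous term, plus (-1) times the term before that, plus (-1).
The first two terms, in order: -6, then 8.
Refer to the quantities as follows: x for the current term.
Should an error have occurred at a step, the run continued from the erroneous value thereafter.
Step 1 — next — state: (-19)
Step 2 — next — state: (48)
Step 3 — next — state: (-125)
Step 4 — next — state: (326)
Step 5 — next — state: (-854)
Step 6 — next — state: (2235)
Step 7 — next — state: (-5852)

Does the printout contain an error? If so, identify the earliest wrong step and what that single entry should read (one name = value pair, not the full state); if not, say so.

1. x = -3*(8) + (-1)*(-6) + (-1) = -19 (exactly as logged)
2. x = -3*(-19) + (-1)*(8) + (-1) = 48 (verified)
3. x = -3*(48) + (-1)*(-19) + (-1) = -126 (the printout disagrees here)
First incorrect step: 3; the correct value is x = -126.

step 3, x = -126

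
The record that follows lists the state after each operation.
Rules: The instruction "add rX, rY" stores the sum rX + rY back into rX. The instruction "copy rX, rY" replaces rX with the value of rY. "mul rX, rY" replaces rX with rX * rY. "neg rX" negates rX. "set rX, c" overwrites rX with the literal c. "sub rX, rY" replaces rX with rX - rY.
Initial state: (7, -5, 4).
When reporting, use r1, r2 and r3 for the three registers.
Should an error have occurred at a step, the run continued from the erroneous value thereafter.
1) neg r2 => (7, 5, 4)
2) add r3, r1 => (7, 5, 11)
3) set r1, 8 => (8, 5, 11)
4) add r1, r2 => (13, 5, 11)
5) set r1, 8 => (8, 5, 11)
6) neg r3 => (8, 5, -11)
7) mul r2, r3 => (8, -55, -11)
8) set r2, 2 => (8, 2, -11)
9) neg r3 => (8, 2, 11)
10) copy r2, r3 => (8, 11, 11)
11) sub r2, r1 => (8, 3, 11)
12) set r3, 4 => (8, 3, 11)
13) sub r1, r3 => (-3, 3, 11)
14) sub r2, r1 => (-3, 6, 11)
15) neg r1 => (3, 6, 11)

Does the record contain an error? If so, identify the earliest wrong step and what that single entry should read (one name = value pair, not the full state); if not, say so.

step 12, r3 = 4

step 1: r2 = -(-5) = 5 -> agrees with the record
step 2: r3 = 4 + 7 = 11 -> same as recorded
step 3: r1 = 8 -> no discrepancy
step 4: r1 = 8 + 5 = 13 -> consistent with the record
step 5: r1 = 8 -> agrees with the record
step 6: r3 = -(11) = -11 -> consistent with the record
step 7: r2 = 5 * -11 = -55 -> no discrepancy
step 8: r2 = 2 -> confirmed correct
step 9: r3 = -(-11) = 11 -> same as recorded
step 10: r2 = 11 -> exactly as logged
step 11: r2 = 11 - 8 = 3 -> agrees with the record
step 12: r3 = 4 -> a discrepancy with the record
Step 12 is the first one off; corrected, r3 = 4.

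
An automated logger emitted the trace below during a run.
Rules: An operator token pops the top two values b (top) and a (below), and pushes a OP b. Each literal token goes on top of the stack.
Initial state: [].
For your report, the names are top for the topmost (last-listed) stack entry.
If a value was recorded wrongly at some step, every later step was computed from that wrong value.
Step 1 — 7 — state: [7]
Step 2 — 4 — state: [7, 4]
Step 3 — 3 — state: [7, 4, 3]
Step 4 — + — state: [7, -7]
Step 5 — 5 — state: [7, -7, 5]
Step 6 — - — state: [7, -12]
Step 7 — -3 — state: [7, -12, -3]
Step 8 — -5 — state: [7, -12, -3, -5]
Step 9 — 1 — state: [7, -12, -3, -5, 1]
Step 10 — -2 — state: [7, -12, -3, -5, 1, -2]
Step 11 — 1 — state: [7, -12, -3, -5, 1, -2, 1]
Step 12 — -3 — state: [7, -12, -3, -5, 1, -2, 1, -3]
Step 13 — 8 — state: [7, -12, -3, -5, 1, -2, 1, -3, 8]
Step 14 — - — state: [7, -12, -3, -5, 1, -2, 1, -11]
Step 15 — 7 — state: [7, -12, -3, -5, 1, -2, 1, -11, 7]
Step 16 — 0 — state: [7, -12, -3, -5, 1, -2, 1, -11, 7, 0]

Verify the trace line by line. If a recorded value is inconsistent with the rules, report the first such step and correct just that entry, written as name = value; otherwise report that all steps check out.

Recomputing the run from the initial state:
step 1: [7]
step 2: [7, 4]
step 3: [7, 4, 3]
step 4: [7, 7]
step 5: [7, 7, 5]
step 6: [7, 2]
step 7: [7, 2, -3]
step 8: [7, 2, -3, -5]
step 9: [7, 2, -3, -5, 1]
step 10: [7, 2, -3, -5, 1, -2]
step 11: [7, 2, -3, -5, 1, -2, 1]
step 12: [7, 2, -3, -5, 1, -2, 1, -3]
step 13: [7, 2, -3, -5, 1, -2, 1, -3, 8]
step 14: [7, 2, -3, -5, 1, -2, 1, -11]
step 15: [7, 2, -3, -5, 1, -2, 1, -11, 7]
step 16: [7, 2, -3, -5, 1, -2, 1, -11, 7, 0]
The first disagreement with the trace is at step 4, where the value should be top = 7.

step 4, top = 7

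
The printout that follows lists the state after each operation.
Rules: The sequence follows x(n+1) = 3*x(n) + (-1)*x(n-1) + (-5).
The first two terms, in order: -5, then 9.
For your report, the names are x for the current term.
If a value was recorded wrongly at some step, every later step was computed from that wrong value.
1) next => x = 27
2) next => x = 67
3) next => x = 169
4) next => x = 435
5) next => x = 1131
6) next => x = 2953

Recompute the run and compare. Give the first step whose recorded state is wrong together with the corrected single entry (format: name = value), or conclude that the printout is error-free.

no error

1. x = 3*(9) + (-1)*(-5) + (-5) = 27 (verified)
2. x = 3*(27) + (-1)*(9) + (-5) = 67 (matches)
3. x = 3*(67) + (-1)*(27) + (-5) = 169 (no discrepancy)
4. x = 3*(169) + (-1)*(67) + (-5) = 435 (no discrepancy)
5. x = 3*(435) + (-1)*(169) + (-5) = 1131 (in agreement)
6. x = 3*(1131) + (-1)*(435) + (-5) = 2953 (in agreement)
Each recorded entry agrees with the recomputation.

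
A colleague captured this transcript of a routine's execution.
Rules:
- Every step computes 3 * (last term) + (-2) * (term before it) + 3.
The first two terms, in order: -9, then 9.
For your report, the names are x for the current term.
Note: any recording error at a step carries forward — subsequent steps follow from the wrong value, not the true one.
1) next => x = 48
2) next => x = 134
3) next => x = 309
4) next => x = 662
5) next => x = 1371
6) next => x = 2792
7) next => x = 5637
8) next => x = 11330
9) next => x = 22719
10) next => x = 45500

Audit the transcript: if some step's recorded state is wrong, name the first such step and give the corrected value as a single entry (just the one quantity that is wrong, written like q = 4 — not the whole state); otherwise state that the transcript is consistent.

step 2, x = 129

Recomputing the run from the initial state:
step 1: x = 48
step 2: x = 129
step 3: x = 294
step 4: x = 627
step 5: x = 1296
step 6: x = 2637
step 7: x = 5322
step 8: x = 10695
step 9: x = 21444
step 10: x = 42945
The first disagreement with the transcript is at step 2, where the value should be x = 129.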